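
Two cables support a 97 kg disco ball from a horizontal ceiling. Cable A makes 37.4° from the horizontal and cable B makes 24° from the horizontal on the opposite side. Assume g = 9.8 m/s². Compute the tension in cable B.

Weight W = 97 × 9.8 = 950.6 N acts straight down.
Horizontal: T_A cos 37.4° = T_B cos 24°  →  T_A = 1.15 T_B.
Vertical: T_A sin 37.4° + T_B sin 24° = 950.6.
Substituting the horizontal relation into the vertical equation gives 1.105 T_B = 950.6, so T_B = 860.1 N.

T_B ≈ 860 N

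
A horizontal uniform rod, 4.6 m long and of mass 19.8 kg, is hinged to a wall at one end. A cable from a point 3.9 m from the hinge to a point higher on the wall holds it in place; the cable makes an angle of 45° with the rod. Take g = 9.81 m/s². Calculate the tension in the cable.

T ≈ 162 N

Take torques about the hinge: T sin 45° · 3.9 = 19.8×9.81×2.3 = 446.75 N·m.
So T = 446.75 / (0.7071 × 3.9) = 162 N.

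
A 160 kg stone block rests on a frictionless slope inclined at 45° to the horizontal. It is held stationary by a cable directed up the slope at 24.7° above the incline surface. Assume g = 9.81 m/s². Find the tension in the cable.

Take axes along and perpendicular to the incline. Weight components: W sin 45° = 1110 N down-slope, W cos 45° = 1110 N into the surface.
Along incline: T cos 24.7° = W sin 45° → T = 1222 N.
Perpendicular: N = W cos 45° − T sin 24.7° = 599.4 N.

T ≈ 1220 N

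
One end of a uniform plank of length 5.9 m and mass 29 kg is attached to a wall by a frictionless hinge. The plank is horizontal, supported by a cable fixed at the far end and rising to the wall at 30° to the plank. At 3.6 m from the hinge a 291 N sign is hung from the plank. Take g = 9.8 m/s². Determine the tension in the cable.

Take torques about the hinge: T sin 30° · 5.9 = 29×9.8×2.95 + 291×3.6 = 1886 N·m.
So T = 1886 / (0.5000 × 5.9) = 639.32 N.

T ≈ 639 N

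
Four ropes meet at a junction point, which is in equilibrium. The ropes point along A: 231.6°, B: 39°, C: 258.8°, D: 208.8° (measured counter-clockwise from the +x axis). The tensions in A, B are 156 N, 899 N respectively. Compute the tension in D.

T_D ≈ 658 N

Resolve: ΣF_x = 156 cos 231.6° + 899 cos 39° + T_C cos 258.8° + T_D cos 208.8° = 0.
        ΣF_y = 156 sin 231.6° + 899 sin 39° + T_C sin 258.8° + T_D sin 208.8° = 0.
The known terms sum to (601.8, 443.5) N, so -0.1942 T_C − 0.8763 T_D = -601.8 and -0.9810 T_C − 0.4818 T_D = -443.5.
Solving simultaneously: T_C = 128.9 N, T_D = 658.1 N.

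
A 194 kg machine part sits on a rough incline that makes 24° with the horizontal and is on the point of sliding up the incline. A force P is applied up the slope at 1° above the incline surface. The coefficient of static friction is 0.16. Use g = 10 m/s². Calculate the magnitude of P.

On the verge of sliding up the incline, friction equals μN and acts down the slope.
Perpendicular: N + P sin 1° = W cos 24° = 1772 N.
Along incline: P cos 1° = W sin 24° + μN  with W sin 24° = 789.1 N.
Solving the pair for P and N: P = 1070 N, N = 1754 N (and f = μN = 280.6 N).

P ≈ 1070 N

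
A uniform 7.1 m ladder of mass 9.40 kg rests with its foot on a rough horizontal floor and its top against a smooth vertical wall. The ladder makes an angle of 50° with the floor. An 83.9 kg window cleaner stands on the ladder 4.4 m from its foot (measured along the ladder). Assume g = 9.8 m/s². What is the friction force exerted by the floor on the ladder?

f ≈ 466 N

Torques about the foot: N_wall · 7.1 sin 50° = 9.40×9.8×3.55 cos 50° + 83.9×9.8×4.4 cos 50° → N_wall = 466.21 N.
ΣF_x = 0: f_floor = N_wall = 466.21 N.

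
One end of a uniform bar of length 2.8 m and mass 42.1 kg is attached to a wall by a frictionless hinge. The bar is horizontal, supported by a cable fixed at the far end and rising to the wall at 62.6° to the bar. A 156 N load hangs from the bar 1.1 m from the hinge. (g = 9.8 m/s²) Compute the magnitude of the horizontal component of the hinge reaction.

H_x ≈ 139 N

Take torques about the hinge: T sin 62.6° · 2.8 = 42.1×9.8×1.4 + 156×1.1 = 749.21 N·m.
So T = 749.21 / (0.8878 × 2.8) = 301.39 N.
ΣF_x = 0: H_x = T cos 62.6° = 138.7 N.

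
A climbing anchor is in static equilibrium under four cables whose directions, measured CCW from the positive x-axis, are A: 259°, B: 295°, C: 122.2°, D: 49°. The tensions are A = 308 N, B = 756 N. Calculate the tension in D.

Resolve: ΣF_x = 308 cos 259° + 756 cos 295° + T_C cos 122.2° + T_D cos 49° = 0.
        ΣF_y = 308 sin 259° + 756 sin 295° + T_C sin 122.2° + T_D sin 49° = 0.
The known terms sum to (260.7, -987.5) N, so -0.5329 T_C + 0.6561 T_D = -260.7 and 0.8462 T_C + 0.7547 T_D = 987.5.
Solving simultaneously: T_C = 882.3 N, T_D = 319.2 N.

T_D ≈ 319 N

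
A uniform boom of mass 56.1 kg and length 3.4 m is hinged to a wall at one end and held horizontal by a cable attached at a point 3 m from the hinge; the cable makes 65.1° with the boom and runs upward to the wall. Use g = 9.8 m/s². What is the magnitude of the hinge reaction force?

|H| ≈ 279 N

Take torques about the hinge: T sin 65.1° · 3 = 56.1×9.8×1.7 = 934.63 N·m.
So T = 934.63 / (0.9070 × 3) = 343.47 N.
ΣF_x = 0: H_x = T cos 65.1° = 144.61 N.
ΣF_y = 0: H_y = (56.1×9.8) − T sin 65.1° = 549.78 − 311.54 = 238.24 N.
|H| = √(H_x² + H_y²) = √((144.61)² + (238.24)²) = 278.69 N.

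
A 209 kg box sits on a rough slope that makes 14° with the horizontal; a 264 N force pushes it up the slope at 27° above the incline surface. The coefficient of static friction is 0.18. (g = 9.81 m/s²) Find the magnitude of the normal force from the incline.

Axes along / perpendicular to the incline. W sin 14° = 496 N down-slope; W cos 14° = 1989 N into the surface.
Perpendicular: N = W cos 14° − P sin 27° = 1989 − 119.9 = 1870 N.
Along incline: P cos 27° + f = W sin 14° (friction acts up-slope) → f = 496 − 235.2 = 260.8 N.
|f| = 260.8 N ≤ μN = 336.5 N, so the box is indeed static.

N ≈ 1870 N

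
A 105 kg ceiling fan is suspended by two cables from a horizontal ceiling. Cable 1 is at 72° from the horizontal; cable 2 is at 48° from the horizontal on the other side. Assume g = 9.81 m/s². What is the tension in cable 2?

T_2 ≈ 368 N

Weight W = 105 × 9.81 = 1030 N acts straight down.
Horizontal: T_1 cos 72° = T_2 cos 48°  →  T_1 = 2.165 T_2.
Vertical: T_1 sin 72° + T_2 sin 48° = 1030.
Substituting the horizontal relation into the vertical equation gives 2.803 T_2 = 1030, so T_2 = 367.5 N.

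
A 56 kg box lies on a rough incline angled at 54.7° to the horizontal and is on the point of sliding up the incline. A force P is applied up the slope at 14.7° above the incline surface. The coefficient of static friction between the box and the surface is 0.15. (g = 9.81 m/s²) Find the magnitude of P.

On the verge of sliding up the incline, friction equals μN and acts down the slope.
Perpendicular: N + P sin 14.7° = W cos 54.7° = 317.5 N.
Along incline: P cos 14.7° = W sin 54.7° + μN  with W sin 54.7° = 448.4 N.
Solving the pair for P and N: P = 493.3 N, N = 192.3 N (and f = μN = 28.84 N).

P ≈ 493 N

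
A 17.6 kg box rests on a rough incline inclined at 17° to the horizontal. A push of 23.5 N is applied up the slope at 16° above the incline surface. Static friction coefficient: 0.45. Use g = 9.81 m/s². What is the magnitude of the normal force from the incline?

Axes along / perpendicular to the incline. W sin 17° = 50.48 N down-slope; W cos 17° = 165.1 N into the surface.
Perpendicular: N = W cos 17° − P sin 16° = 165.1 − 6.477 = 158.6 N.
Along incline: P cos 16° + f = W sin 17° (friction acts up-slope) → f = 50.48 − 22.59 = 27.89 N.
|f| = 27.89 N ≤ μN = 71.39 N, so the box is indeed static.

N ≈ 159 N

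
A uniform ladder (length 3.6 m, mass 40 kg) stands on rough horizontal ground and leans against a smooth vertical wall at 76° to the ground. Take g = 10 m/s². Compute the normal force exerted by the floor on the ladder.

ΣF_y = 0: N_floor = 40×10 = 400 N.

N_floor ≈ 400 N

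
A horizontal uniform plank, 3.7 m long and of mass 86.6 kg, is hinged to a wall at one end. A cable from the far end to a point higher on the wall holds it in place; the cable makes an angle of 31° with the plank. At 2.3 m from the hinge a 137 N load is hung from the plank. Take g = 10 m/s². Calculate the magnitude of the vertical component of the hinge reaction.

|H_y| ≈ 485 N

Take torques about the hinge: T sin 31° · 3.7 = 86.6×10×1.85 + 137×2.3 = 1917.2 N·m.
So T = 1917.2 / (0.5150 × 3.7) = 1006.1 N.
ΣF_y = 0: H_y = (86.6×10 + 137) − T sin 31° = 1003 − 518.16 = 484.84 N.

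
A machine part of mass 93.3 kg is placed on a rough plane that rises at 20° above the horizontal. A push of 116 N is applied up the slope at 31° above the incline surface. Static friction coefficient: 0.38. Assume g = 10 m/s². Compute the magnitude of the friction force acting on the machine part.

f ≈ 220 N

Axes along / perpendicular to the incline. W sin 20° = 319.1 N down-slope; W cos 20° = 876.7 N into the surface.
Perpendicular: N = W cos 20° − P sin 31° = 876.7 − 59.74 = 817 N.
Along incline: P cos 31° + f = W sin 20° (friction acts up-slope) → f = 319.1 − 99.43 = 219.7 N.
|f| = 219.7 N ≤ μN = 310.5 N, so the machine part is indeed static.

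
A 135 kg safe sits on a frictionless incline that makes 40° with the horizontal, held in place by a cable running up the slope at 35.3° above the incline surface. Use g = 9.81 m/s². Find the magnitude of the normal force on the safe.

N ≈ 412 N

Take axes along and perpendicular to the incline. Weight components: W sin 40° = 851.3 N down-slope, W cos 40° = 1015 N into the surface.
Along incline: T cos 35.3° = W sin 40° → T = 1043 N.
Perpendicular: N = W cos 40° − T sin 35.3° = 411.8 N.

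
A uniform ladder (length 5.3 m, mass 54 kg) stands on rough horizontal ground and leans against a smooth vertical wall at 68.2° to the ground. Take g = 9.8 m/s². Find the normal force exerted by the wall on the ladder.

Torques about the foot: N_wall · 5.3 sin 68.2° = 54×9.8×2.65 cos 68.2° → N_wall = 105.83 N.

N_wall ≈ 106 N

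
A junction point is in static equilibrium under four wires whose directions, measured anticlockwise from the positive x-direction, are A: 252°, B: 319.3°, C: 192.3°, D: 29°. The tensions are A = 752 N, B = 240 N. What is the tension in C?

Resolve: ΣF_x = 752 cos 252° + 240 cos 319.3° + T_C cos 192.3° + T_D cos 29° = 0.
        ΣF_y = 752 sin 252° + 240 sin 319.3° + T_C sin 192.3° + T_D sin 29° = 0.
The known terms sum to (-50.43, -871.7) N, so -0.9770 T_C + 0.8746 T_D = 50.43 and -0.2130 T_C + 0.4848 T_D = 871.7.
Solving simultaneously: T_C = 2568 N, T_D = 2926 N.

T_C ≈ 2570 N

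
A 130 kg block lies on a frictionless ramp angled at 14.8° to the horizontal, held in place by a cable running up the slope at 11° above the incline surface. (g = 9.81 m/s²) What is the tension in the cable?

T ≈ 332 N

Take axes along and perpendicular to the incline. Weight components: W sin 14.8° = 325.8 N down-slope, W cos 14.8° = 1233 N into the surface.
Along incline: T cos 11° = W sin 14.8° → T = 331.9 N.
Perpendicular: N = W cos 14.8° − T sin 11° = 1170 N.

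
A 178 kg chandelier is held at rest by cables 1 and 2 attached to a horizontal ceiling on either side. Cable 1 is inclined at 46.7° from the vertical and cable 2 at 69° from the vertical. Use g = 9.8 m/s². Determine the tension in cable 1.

Angles from the horizontal: cable 1 is 90° − 46.7° = 43.3°, cable 2 is 90° − 69° = 21°.
Weight W = 178 × 9.8 = 1744 N acts straight down.
Horizontal: T_1 cos 43.3° = T_2 cos 21°  →  T_2 = 0.7796 T_1.
Vertical: T_1 sin 43.3° + T_2 sin 21° = 1744.
Substituting the horizontal relation into the vertical equation gives 0.9652 T_1 = 1744, so T_1 = 1807 N.

T_1 ≈ 1810 N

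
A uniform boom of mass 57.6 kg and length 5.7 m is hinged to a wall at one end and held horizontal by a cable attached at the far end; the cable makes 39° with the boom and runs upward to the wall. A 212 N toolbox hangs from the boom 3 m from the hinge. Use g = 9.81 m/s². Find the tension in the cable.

Take torques about the hinge: T sin 39° · 5.7 = 57.6×9.81×2.85 + 212×3 = 2246.4 N·m.
So T = 2246.4 / (0.6293 × 5.7) = 626.24 N.

T ≈ 626 N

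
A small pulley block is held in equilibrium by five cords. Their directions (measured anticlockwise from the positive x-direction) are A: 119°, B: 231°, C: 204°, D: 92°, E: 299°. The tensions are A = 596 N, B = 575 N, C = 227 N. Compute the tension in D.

T_D ≈ 1670 N

Resolve: ΣF_x = 596 cos 119° + 575 cos 231° + 227 cos 204° + T_D cos 92° + T_E cos 299° = 0.
        ΣF_y = 596 sin 119° + 575 sin 231° + 227 sin 204° + T_D sin 92° + T_E sin 299° = 0.
The known terms sum to (-858.2, -17.91) N, so -0.0349 T_D + 0.4848 T_E = 858.2 and 0.9994 T_D − 0.8746 T_E = 17.91.
Solving simultaneously: T_D = 1672 N, T_E = 1891 N.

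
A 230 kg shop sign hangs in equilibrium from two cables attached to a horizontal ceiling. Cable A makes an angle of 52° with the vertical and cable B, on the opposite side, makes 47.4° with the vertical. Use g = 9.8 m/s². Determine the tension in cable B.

Angles from the horizontal: cable A is 90° − 52° = 38°, cable B is 90° − 47.4° = 42.6°.
Weight W = 230 × 9.8 = 2254 N acts straight down.
Horizontal: T_A cos 38° = T_B cos 42.6°  →  T_A = 0.9341 T_B.
Vertical: T_A sin 38° + T_B sin 42.6° = 2254.
Substituting the horizontal relation into the vertical equation gives 1.252 T_B = 2254, so T_B = 1800 N.

T_B ≈ 1800 N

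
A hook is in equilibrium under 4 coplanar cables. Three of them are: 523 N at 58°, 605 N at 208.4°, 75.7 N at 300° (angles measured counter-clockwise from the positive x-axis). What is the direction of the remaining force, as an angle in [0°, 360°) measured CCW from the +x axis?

θ ≈ 337°

Sum the known components: ΣF_x = -217.2 N, ΣF_y = 90.22 N.
For equilibrium the remaining force must supply (−ΣF_x, −ΣF_y) = (217.2, -90.22) N.
Magnitude = √((217.2)² + (-90.22)²) = 235.2 N; direction = atan2(-90.22, 217.2) = 337.4°.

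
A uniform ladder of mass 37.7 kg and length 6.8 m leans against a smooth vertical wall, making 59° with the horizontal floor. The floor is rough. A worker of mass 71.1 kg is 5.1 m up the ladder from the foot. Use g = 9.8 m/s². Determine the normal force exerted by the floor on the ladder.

ΣF_y = 0: N_floor = 37.7×9.8 + 71.1×9.8 = 1066.2 N.

N_floor ≈ 1070 N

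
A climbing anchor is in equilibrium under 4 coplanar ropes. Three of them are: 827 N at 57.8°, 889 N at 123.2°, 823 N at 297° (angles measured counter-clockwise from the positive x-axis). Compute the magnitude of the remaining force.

F ≈ 782 N

Sum the known components: ΣF_x = 327.5 N, ΣF_y = 710.4 N.
For equilibrium the remaining force must supply (−ΣF_x, −ΣF_y) = (-327.5, -710.4) N.
Magnitude = √((-327.5)² + (-710.4)²) = 782.3 N; direction = atan2(-710.4, -327.5) = 245.2°.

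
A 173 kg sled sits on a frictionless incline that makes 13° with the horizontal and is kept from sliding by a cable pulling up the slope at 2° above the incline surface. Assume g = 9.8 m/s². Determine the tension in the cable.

Take axes along and perpendicular to the incline. Weight components: W sin 13° = 381.4 N down-slope, W cos 13° = 1652 N into the surface.
Along incline: T cos 2° = W sin 13° → T = 381.6 N.
Perpendicular: N = W cos 13° − T sin 2° = 1639 N.

T ≈ 382 N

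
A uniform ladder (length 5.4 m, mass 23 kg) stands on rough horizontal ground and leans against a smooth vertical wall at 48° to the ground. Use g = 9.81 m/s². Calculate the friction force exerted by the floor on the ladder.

f ≈ 102 N

Torques about the foot: N_wall · 5.4 sin 48° = 23×9.81×2.7 cos 48° → N_wall = 101.58 N.
ΣF_x = 0: f_floor = N_wall = 101.58 N.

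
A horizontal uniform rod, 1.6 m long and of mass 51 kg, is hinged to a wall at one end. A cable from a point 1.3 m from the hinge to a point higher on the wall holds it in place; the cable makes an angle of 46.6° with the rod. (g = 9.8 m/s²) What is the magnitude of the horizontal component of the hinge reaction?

H_x ≈ 291 N

Take torques about the hinge: T sin 46.6° · 1.3 = 51×9.8×0.8 = 399.84 N·m.
So T = 399.84 / (0.7266 × 1.3) = 423.31 N.
ΣF_x = 0: H_x = T cos 46.6° = 290.85 N.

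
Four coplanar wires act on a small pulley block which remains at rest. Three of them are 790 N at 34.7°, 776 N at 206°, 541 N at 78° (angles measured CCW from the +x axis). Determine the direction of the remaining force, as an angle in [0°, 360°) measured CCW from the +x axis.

θ ≈ 264°

Sum the known components: ΣF_x = 64.51 N, ΣF_y = 638.7 N.
For equilibrium the remaining force must supply (−ΣF_x, −ΣF_y) = (-64.51, -638.7) N.
Magnitude = √((-64.51)² + (-638.7)²) = 642 N; direction = atan2(-638.7, -64.51) = 264.2°.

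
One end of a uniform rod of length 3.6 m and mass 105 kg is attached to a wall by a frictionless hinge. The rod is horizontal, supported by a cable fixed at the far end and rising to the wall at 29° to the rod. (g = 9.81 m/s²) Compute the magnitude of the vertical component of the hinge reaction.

Take torques about the hinge: T sin 29° · 3.6 = 105×9.81×1.8 = 1854.1 N·m.
So T = 1854.1 / (0.4848 × 3.6) = 1062.3 N.
ΣF_y = 0: H_y = (105×9.81) − T sin 29° = 1030 − 515.02 = 515.02 N.

|H_y| ≈ 515 N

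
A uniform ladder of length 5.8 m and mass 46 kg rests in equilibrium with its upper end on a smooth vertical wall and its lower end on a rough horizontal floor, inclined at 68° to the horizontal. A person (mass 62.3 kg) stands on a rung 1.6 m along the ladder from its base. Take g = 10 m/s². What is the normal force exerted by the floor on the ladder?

ΣF_y = 0: N_floor = 46×10 + 62.3×10 = 1083 N.

N_floor ≈ 1080 N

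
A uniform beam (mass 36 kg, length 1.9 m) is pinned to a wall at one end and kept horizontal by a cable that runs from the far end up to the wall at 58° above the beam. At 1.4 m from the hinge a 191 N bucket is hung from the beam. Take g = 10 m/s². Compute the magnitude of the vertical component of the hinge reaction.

|H_y| ≈ 230 N

Take torques about the hinge: T sin 58° · 1.9 = 36×10×0.95 + 191×1.4 = 609.4 N·m.
So T = 609.4 / (0.8480 × 1.9) = 378.21 N.
ΣF_y = 0: H_y = (36×10 + 191) − T sin 58° = 551 − 320.74 = 230.26 N.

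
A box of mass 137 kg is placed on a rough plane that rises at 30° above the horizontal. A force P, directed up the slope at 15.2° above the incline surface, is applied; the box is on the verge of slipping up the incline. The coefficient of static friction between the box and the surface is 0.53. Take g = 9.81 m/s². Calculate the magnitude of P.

On the verge of sliding up the incline, friction equals μN and acts down the slope.
Perpendicular: N + P sin 15.2° = W cos 30° = 1164 N.
Along incline: P cos 15.2° = W sin 30° + μN  with W sin 30° = 672 N.
Solving the pair for P and N: P = 1167 N, N = 857.8 N (and f = μN = 454.6 N).

P ≈ 1170 N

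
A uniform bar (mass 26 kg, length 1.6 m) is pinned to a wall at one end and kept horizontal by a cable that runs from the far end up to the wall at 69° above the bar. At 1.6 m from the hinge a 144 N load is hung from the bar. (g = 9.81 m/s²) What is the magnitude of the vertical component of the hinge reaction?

|H_y| ≈ 128 N

Take torques about the hinge: T sin 69° · 1.6 = 26×9.81×0.8 + 144×1.6 = 434.45 N·m.
So T = 434.45 / (0.9336 × 1.6) = 290.85 N.
ΣF_y = 0: H_y = (26×9.81 + 144) − T sin 69° = 399.06 − 271.53 = 127.53 N.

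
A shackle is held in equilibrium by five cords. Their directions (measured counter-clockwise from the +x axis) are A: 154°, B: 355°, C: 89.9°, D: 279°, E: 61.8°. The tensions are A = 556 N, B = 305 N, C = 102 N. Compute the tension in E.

T_E ≈ 237 N

Resolve: ΣF_x = 556 cos 154° + 305 cos 355° + 102 cos 89.9° + T_D cos 279° + T_E cos 61.8° = 0.
        ΣF_y = 556 sin 154° + 305 sin 355° + 102 sin 89.9° + T_D sin 279° + T_E sin 61.8° = 0.
The known terms sum to (-195.7, 319.2) N, so 0.1564 T_D + 0.4726 T_E = 195.7 and -0.9877 T_D + 0.8813 T_E = -319.2.
Solving simultaneously: T_D = 534.7 N, T_E = 237.1 N.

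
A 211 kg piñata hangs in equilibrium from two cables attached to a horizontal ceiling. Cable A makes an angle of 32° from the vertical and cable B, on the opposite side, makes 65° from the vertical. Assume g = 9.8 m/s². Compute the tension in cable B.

T_B ≈ 1100 N

Angles from the horizontal: cable A is 90° − 32° = 58°, cable B is 90° − 65° = 25°.
Weight W = 211 × 9.8 = 2068 N acts straight down.
Horizontal: T_A cos 58° = T_B cos 25°  →  T_A = 1.71 T_B.
Vertical: T_A sin 58° + T_B sin 25° = 2068.
Substituting the horizontal relation into the vertical equation gives 1.873 T_B = 2068, so T_B = 1104 N.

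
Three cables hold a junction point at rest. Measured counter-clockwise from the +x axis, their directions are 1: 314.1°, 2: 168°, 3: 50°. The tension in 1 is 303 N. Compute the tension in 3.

T_3 ≈ 191 N

Resolve: ΣF_x = 303 cos 314.1° + T_2 cos 168° + T_3 cos 50° = 0.
        ΣF_y = 303 sin 314.1° + T_2 sin 168° + T_3 sin 50° = 0.
The known terms sum to (210.9, -217.6) N, so -0.9781 T_2 + 0.6428 T_3 = -210.9 and 0.2079 T_2 + 0.7660 T_3 = 217.6.
Solving simultaneously: T_2 = 341.4 N, T_3 = 191.4 N.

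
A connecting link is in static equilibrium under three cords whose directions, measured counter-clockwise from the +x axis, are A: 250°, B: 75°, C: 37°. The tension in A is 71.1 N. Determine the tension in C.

T_C ≈ 10.1 N

Resolve: ΣF_x = 71.1 cos 250° + T_B cos 75° + T_C cos 37° = 0.
        ΣF_y = 71.1 sin 250° + T_B sin 75° + T_C sin 37° = 0.
The known terms sum to (-24.32, -66.81) N, so 0.2588 T_B + 0.7986 T_C = 24.32 and 0.9659 T_B + 0.6018 T_C = 66.81.
Solving simultaneously: T_B = 62.90 N, T_C = 10.07 N.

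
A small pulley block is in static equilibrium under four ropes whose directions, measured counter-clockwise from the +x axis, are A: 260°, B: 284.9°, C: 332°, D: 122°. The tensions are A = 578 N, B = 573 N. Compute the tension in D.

T_D ≈ 1940 N

Resolve: ΣF_x = 578 cos 260° + 573 cos 284.9° + T_C cos 332° + T_D cos 122° = 0.
        ΣF_y = 578 sin 260° + 573 sin 284.9° + T_C sin 332° + T_D sin 122° = 0.
The known terms sum to (46.97, -1123) N, so 0.8829 T_C − 0.5299 T_D = -46.97 and -0.4695 T_C + 0.8480 T_D = 1123.
Solving simultaneously: T_C = 1110 N, T_D = 1939 N.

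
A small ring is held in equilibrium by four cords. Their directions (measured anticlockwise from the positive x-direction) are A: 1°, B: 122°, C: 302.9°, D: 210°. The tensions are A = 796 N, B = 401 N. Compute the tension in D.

Resolve: ΣF_x = 796 cos 1° + 401 cos 122° + T_C cos 302.9° + T_D cos 210° = 0.
        ΣF_y = 796 sin 1° + 401 sin 122° + T_C sin 302.9° + T_D sin 210° = 0.
The known terms sum to (583.4, 354) N, so 0.5432 T_C − 0.8660 T_D = -583.4 and -0.8396 T_C − 0.5000 T_D = -354.
Solving simultaneously: T_C = 14.87 N, T_D = 683 N.

T_D ≈ 683 N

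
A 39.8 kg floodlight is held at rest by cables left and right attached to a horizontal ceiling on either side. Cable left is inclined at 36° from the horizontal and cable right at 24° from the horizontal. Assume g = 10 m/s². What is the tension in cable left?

Weight W = 39.8 × 10 = 398 N acts straight down.
Horizontal: T_left cos 36° = T_right cos 24°  →  T_right = 0.8856 T_left.
Vertical: T_left sin 36° + T_right sin 24° = 398.
Substituting the horizontal relation into the vertical equation gives 0.948 T_left = 398, so T_left = 419.8 N.

T_left ≈ 420 N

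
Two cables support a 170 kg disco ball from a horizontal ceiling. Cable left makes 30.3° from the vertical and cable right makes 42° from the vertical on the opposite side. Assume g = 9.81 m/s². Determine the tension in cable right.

T_right ≈ 883 N

Angles from the horizontal: cable left is 90° − 30.3° = 59.7°, cable right is 90° − 42° = 48°.
Weight W = 170 × 9.81 = 1668 N acts straight down.
Horizontal: T_left cos 59.7° = T_right cos 48°  →  T_left = 1.326 T_right.
Vertical: T_left sin 59.7° + T_right sin 48° = 1668.
Substituting the horizontal relation into the vertical equation gives 1.888 T_right = 1668, so T_right = 883.2 N.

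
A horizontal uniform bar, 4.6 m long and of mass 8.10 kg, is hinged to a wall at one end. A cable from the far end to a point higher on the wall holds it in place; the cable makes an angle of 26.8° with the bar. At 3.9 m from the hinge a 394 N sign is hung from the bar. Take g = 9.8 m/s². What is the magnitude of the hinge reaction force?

Take torques about the hinge: T sin 26.8° · 4.6 = 8.10×9.8×2.3 + 394×3.9 = 1719.2 N·m.
So T = 1719.2 / (0.4509 × 4.6) = 828.9 N.
ΣF_x = 0: H_x = T cos 26.8° = 739.87 N.
ΣF_y = 0: H_y = (8.10×9.8 + 394) − T sin 26.8° = 473.38 − 373.73 = 99.647 N.
|H| = √(H_x² + H_y²) = √((739.87)² + (99.647)²) = 746.55 N.

|H| ≈ 747 N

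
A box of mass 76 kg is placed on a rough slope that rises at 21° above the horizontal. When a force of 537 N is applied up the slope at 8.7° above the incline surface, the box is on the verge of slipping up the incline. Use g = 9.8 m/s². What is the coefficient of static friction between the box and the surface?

On the verge of sliding up the incline, friction is at its maximum μN and acts down the slope.
Perpendicular to incline: N = W cos 21° − P sin 8.7° = 695.3 − 81.23 = 614.1 N.
Along incline: P cos 8.7° − μN = W sin 21° → μ = −(W sin 21° − P cos 8.7°) / N = 0.4297.

μ ≈ 0.430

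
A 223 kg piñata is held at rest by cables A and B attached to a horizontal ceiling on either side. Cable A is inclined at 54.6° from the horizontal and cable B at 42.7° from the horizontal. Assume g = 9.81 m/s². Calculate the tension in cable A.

T_A ≈ 1620 N

Weight W = 223 × 9.81 = 2188 N acts straight down.
Horizontal: T_A cos 54.6° = T_B cos 42.7°  →  T_B = 0.7882 T_A.
Vertical: T_A sin 54.6° + T_B sin 42.7° = 2188.
Substituting the horizontal relation into the vertical equation gives 1.35 T_A = 2188, so T_A = 1621 N.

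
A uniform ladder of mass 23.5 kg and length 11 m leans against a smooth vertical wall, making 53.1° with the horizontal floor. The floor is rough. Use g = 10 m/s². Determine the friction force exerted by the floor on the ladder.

Torques about the foot: N_wall · 11 sin 53.1° = 23.5×10×5.5 cos 53.1° → N_wall = 88.221 N.
ΣF_x = 0: f_floor = N_wall = 88.221 N.

f ≈ 88.2 N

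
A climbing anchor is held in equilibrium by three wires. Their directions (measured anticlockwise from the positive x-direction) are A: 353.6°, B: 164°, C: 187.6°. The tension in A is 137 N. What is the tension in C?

Resolve: ΣF_x = 137 cos 353.6° + T_B cos 164° + T_C cos 187.6° = 0.
        ΣF_y = 137 sin 353.6° + T_B sin 164° + T_C sin 187.6° = 0.
The known terms sum to (136.1, -15.27) N, so -0.9613 T_B − 0.9912 T_C = -136.1 and 0.2756 T_B − 0.1323 T_C = 15.27.
Solving simultaneously: T_B = 82.79 N, T_C = 57.07 N.

T_C ≈ 57.1 N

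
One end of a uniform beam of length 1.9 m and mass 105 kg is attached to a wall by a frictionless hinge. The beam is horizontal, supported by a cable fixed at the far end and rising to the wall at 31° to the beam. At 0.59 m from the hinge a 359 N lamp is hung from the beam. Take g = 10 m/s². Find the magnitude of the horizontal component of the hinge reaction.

Take torques about the hinge: T sin 31° · 1.9 = 105×10×0.95 + 359×0.59 = 1209.3 N·m.
So T = 1209.3 / (0.5150 × 1.9) = 1235.8 N.
ΣF_x = 0: H_x = T cos 31° = 1059.3 N.

H_x ≈ 1060 N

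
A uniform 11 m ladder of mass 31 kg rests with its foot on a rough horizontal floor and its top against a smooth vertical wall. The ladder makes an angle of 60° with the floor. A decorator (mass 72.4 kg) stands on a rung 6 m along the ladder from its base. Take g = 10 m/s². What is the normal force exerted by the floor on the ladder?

N_floor ≈ 1030 N

ΣF_y = 0: N_floor = 31×10 + 72.4×10 = 1034 N.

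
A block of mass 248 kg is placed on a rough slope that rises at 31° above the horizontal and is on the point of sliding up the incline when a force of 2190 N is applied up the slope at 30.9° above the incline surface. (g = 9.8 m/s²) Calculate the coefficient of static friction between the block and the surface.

On the verge of sliding up the incline, friction is at its maximum μN and acts down the slope.
Perpendicular to incline: N = W cos 31° − P sin 30.9° = 2083 − 1125 = 958.6 N.
Along incline: P cos 30.9° − μN = W sin 31° → μ = −(W sin 31° − P cos 30.9°) / N = 0.6545.

μ ≈ 0.655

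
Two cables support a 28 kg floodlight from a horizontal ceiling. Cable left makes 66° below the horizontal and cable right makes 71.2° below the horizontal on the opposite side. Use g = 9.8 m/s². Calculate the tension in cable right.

T_right ≈ 164 N

Weight W = 28 × 9.8 = 274.4 N acts straight down.
Horizontal: T_left cos 66° = T_right cos 71.2°  →  T_left = 0.7923 T_right.
Vertical: T_left sin 66° + T_right sin 71.2° = 274.4.
Substituting the horizontal relation into the vertical equation gives 1.67 T_right = 274.4, so T_right = 164.3 N.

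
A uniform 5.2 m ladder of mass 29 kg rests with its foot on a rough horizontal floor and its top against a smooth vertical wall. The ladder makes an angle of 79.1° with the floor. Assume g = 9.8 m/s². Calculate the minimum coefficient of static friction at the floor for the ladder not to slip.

ΣF_y = 0: N_floor = 29×9.8 = 284.2 N.
Torques about the foot: N_wall · 5.2 sin 79.1° = 29×9.8×2.6 cos 79.1° → N_wall = 27.364 N.
ΣF_x = 0: f_floor = N_wall = 27.364 N.
μ_min = f_floor / N_floor = 27.364 / 284.2 = 0.09628.

μ_min ≈ 0.0963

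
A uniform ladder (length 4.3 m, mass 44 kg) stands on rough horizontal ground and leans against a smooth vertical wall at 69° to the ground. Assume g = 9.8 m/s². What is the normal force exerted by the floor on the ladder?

N_floor ≈ 431 N

ΣF_y = 0: N_floor = 44×9.8 = 431.2 N.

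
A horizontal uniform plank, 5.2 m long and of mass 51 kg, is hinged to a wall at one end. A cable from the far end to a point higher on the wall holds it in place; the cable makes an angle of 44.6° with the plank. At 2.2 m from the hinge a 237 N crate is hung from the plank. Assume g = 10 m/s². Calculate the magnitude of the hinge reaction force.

|H| ≈ 532 N

Take torques about the hinge: T sin 44.6° · 5.2 = 51×10×2.6 + 237×2.2 = 1847.4 N·m.
So T = 1847.4 / (0.7022 × 5.2) = 505.97 N.
ΣF_x = 0: H_x = T cos 44.6° = 360.26 N.
ΣF_y = 0: H_y = (51×10 + 237) − T sin 44.6° = 747 − 355.27 = 391.73 N.
|H| = √(H_x² + H_y²) = √((360.26)² + (391.73)²) = 532.21 N.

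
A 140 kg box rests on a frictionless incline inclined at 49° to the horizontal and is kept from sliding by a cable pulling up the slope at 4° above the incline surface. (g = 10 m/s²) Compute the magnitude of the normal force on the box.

Take axes along and perpendicular to the incline. Weight components: W sin 49° = 1057 N down-slope, W cos 49° = 918.5 N into the surface.
Along incline: T cos 4° = W sin 49° → T = 1059 N.
Perpendicular: N = W cos 49° − T sin 4° = 844.6 N.

N ≈ 845 N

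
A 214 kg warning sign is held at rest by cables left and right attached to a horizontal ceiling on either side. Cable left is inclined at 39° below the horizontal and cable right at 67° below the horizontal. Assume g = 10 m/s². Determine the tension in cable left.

Weight W = 214 × 10 = 2140 N acts straight down.
Horizontal: T_left cos 39° = T_right cos 67°  →  T_right = 1.989 T_left.
Vertical: T_left sin 39° + T_right sin 67° = 2140.
Substituting the horizontal relation into the vertical equation gives 2.46 T_left = 2140, so T_left = 869.9 N.

T_left ≈ 870 N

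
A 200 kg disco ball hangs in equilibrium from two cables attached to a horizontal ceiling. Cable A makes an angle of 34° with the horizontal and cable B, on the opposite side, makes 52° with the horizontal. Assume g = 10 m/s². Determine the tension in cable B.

T_B ≈ 1660 N

Weight W = 200 × 10 = 2000 N acts straight down.
Horizontal: T_A cos 34° = T_B cos 52°  →  T_A = 0.7426 T_B.
Vertical: T_A sin 34° + T_B sin 52° = 2000.
Substituting the horizontal relation into the vertical equation gives 1.203 T_B = 2000, so T_B = 1662 N.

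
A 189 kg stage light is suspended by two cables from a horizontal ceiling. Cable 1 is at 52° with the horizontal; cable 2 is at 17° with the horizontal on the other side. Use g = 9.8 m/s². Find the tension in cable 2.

Weight W = 189 × 9.8 = 1852 N acts straight down.
Horizontal: T_1 cos 52° = T_2 cos 17°  →  T_1 = 1.553 T_2.
Vertical: T_1 sin 52° + T_2 sin 17° = 1852.
Substituting the horizontal relation into the vertical equation gives 1.516 T_2 = 1852, so T_2 = 1221 N.

T_2 ≈ 1220 N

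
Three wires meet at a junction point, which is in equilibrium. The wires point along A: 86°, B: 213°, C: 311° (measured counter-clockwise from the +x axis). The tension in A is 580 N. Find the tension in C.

Resolve: ΣF_x = 580 cos 86° + T_B cos 213° + T_C cos 311° = 0.
        ΣF_y = 580 sin 86° + T_B sin 213° + T_C sin 311° = 0.
The known terms sum to (40.46, 578.6) N, so -0.8387 T_B + 0.6561 T_C = -40.46 and -0.5446 T_B − 0.7547 T_C = -578.6.
Solving simultaneously: T_B = 414.2 N, T_C = 467.8 N.

T_C ≈ 468 N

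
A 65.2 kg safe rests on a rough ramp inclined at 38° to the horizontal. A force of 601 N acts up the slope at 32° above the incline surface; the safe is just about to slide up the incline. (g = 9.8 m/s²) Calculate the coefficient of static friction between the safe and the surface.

μ ≈ 0.629

On the verge of sliding up the incline, friction is at its maximum μN and acts down the slope.
Perpendicular to incline: N = W cos 38° − P sin 32° = 503.5 − 318.5 = 185 N.
Along incline: P cos 32° − μN = W sin 38° → μ = −(W sin 38° − P cos 32°) / N = 0.6285.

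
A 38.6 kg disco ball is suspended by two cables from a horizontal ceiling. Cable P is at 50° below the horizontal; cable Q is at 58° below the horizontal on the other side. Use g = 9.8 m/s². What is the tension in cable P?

T_P ≈ 211 N

Weight W = 38.6 × 9.8 = 378.3 N acts straight down.
Horizontal: T_P cos 50° = T_Q cos 58°  →  T_Q = 1.213 T_P.
Vertical: T_P sin 50° + T_Q sin 58° = 378.3.
Substituting the horizontal relation into the vertical equation gives 1.795 T_P = 378.3, so T_P = 210.8 N.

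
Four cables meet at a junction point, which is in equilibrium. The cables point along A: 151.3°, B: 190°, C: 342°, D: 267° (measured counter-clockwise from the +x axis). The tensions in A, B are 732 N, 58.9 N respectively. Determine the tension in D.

Resolve: ΣF_x = 732 cos 151.3° + 58.9 cos 190° + T_C cos 342° + T_D cos 267° = 0.
        ΣF_y = 732 sin 151.3° + 58.9 sin 190° + T_C sin 342° + T_D sin 267° = 0.
The known terms sum to (-700.1, 341.3) N, so 0.9511 T_C − 0.0523 T_D = 700.1 and -0.3090 T_C − 0.9986 T_D = -341.3.
Solving simultaneously: T_C = 742.3 N, T_D = 112.1 N.

T_D ≈ 112 N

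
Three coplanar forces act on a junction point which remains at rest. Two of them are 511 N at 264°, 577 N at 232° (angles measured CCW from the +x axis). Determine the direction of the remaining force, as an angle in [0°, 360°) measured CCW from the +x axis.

θ ≈ 67°

Sum the known components: ΣF_x = -408.7 N, ΣF_y = -962.9 N.
For equilibrium the remaining force must supply (−ΣF_x, −ΣF_y) = (408.7, 962.9) N.
Magnitude = √((408.7)² + (962.9)²) = 1046 N; direction = atan2(962.9, 408.7) = 67.0°.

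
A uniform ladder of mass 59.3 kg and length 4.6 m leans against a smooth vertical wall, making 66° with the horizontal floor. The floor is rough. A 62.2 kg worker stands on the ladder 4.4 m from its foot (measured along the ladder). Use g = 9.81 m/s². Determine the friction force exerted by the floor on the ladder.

Torques about the foot: N_wall · 4.6 sin 66° = 59.3×9.81×2.3 cos 66° + 62.2×9.81×4.4 cos 66° → N_wall = 389.36 N.
ΣF_x = 0: f_floor = N_wall = 389.36 N.

f ≈ 389 N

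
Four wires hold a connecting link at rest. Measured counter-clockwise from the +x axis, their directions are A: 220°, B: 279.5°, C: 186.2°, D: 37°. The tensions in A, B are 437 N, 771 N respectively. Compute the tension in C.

Resolve: ΣF_x = 437 cos 220° + 771 cos 279.5° + T_C cos 186.2° + T_D cos 37° = 0.
        ΣF_y = 437 sin 220° + 771 sin 279.5° + T_C sin 186.2° + T_D sin 37° = 0.
The known terms sum to (-207.5, -1041) N, so -0.9942 T_C + 0.7986 T_D = 207.5 and -0.1080 T_C + 0.6018 T_D = 1041.
Solving simultaneously: T_C = 1380 N, T_D = 1978 N.

T_C ≈ 1380 N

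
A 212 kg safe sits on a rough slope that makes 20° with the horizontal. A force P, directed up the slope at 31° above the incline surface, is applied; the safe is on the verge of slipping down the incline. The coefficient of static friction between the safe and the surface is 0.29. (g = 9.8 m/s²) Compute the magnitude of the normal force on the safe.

N ≈ 1850 N

On the verge of sliding down the incline, friction equals μN and acts up the slope.
Perpendicular: N + P sin 31° = W cos 20° = 1952 N.
Along incline: P cos 31° + μN = W sin 20° with W sin 20° = 710.6 N.
Solving the pair for P and N: P = 204 N, N = 1847 N (and f = μN = 535.7 N).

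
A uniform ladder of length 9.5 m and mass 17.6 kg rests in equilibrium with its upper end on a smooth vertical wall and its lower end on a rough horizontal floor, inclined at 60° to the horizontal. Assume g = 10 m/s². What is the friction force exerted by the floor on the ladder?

f ≈ 50.8 N

Torques about the foot: N_wall · 9.5 sin 60° = 17.6×10×4.75 cos 60° → N_wall = 50.807 N.
ΣF_x = 0: f_floor = N_wall = 50.807 N.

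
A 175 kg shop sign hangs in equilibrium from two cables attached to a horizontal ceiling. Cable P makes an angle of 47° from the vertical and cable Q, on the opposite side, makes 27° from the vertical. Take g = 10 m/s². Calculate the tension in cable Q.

Angles from the horizontal: cable P is 90° − 47° = 43°, cable Q is 90° − 27° = 63°.
Weight W = 175 × 10 = 1750 N acts straight down.
Horizontal: T_P cos 43° = T_Q cos 63°  →  T_P = 0.6208 T_Q.
Vertical: T_P sin 43° + T_Q sin 63° = 1750.
Substituting the horizontal relation into the vertical equation gives 1.314 T_Q = 1750, so T_Q = 1331 N.

T_Q ≈ 1330 N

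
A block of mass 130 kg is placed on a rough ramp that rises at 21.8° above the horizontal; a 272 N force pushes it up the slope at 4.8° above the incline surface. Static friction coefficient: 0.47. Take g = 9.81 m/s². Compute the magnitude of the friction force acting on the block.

Axes along / perpendicular to the incline. W sin 21.8° = 473.6 N down-slope; W cos 21.8° = 1184 N into the surface.
Perpendicular: N = W cos 21.8° − P sin 4.8° = 1184 − 22.76 = 1161 N.
Along incline: P cos 4.8° + f = W sin 21.8° (friction acts up-slope) → f = 473.6 − 271 = 202.6 N.
|f| = 202.6 N ≤ μN = 545.8 N, so the block is indeed static.

f ≈ 203 N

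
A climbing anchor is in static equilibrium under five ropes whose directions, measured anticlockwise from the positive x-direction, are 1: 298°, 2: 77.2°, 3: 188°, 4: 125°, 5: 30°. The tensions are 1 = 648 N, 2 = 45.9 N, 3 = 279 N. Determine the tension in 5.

Resolve: ΣF_x = 648 cos 298° + 45.9 cos 77.2° + 279 cos 188° + T_4 cos 125° + T_5 cos 30° = 0.
        ΣF_y = 648 sin 298° + 45.9 sin 77.2° + 279 sin 188° + T_4 sin 125° + T_5 sin 30° = 0.
The known terms sum to (38.1, -566.2) N, so -0.5736 T_4 + 0.8660 T_5 = -38.1 and 0.8192 T_4 + 0.5000 T_5 = 566.2.
Solving simultaneously: T_4 = 511.4 N, T_5 = 294.7 N.

T_5 ≈ 295 N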